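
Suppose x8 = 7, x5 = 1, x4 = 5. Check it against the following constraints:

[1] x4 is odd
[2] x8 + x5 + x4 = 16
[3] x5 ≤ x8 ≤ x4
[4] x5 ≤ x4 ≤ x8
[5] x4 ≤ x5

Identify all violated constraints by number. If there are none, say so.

The assignment fails constraints 2, 3, 5.

[1] x4 = 5 is odd  yes
[2] x8 + x5 + x4 = 7 + 1 + 5 = 13, not 16  no
[3] values 1, 7, 5; x8 = 7 is not ≤ x4 = 5  no
[4] values 1 ≤ 5 ≤ 7  yes
[5] x4 = 5, x5 = 1; 5 > 1 (want ≤)  no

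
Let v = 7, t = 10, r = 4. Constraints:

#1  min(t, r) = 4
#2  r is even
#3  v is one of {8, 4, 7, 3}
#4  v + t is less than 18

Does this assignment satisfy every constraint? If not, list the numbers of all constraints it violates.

All constraints are satisfied.

#1 min(10, 4) = 4 — holds.
#2 r = 4 is even — holds.
#3 v = 7 is in {8, 4, 7, 3} — holds.
#4 v + t = 7 + 10 = 17; 17 < 18 — holds.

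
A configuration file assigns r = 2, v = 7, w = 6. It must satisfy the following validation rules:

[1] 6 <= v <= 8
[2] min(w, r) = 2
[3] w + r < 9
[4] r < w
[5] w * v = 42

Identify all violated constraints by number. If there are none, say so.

None — every constraint holds.

[1] v = 7 lies in [6, 8]  OK
[2] min(6, 2) = 2  OK
[3] w + r = 6 + 2 = 8; 8 < 9  OK
[4] r = 2, w = 6; 2 < 6  OK
[5] w * v = 6 * 7 = 42  OK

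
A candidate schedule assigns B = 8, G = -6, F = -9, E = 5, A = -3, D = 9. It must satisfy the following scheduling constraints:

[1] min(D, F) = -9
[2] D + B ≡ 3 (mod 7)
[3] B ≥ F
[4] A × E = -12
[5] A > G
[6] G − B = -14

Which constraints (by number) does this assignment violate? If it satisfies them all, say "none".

[1] min(9, -9) = -9  OK
[2] D + B = 17; 17 mod 7 = 3  OK
[3] B = 8, F = -9; 8 ≥ -9  OK
[4] A × E = -3 × 5 = -15, not -12  FAIL
[5] A = -3, G = -6; -3 > -6  OK
[6] G − B = -6 − 8 = -14  OK

The assignment fails constraint 4.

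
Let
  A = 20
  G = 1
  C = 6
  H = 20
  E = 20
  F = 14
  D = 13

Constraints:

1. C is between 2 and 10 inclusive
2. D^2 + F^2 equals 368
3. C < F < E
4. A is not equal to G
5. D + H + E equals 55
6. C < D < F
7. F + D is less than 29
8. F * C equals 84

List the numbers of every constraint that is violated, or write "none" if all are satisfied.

Violated: 2 and 5.

1. C = 6 lies in [2, 10]  yes
2. D^2 + F^2 = 13^2 + 14^2 = 169 + 196 = 365, not 368  no
3. values 6 < 14 < 20  yes
4. A = 20, G = 1; distinct  yes
5. D + H + E = 13 + 20 + 20 = 53, not 55  no
6. values 6 < 13 < 14  yes
7. F + D = 14 + 13 = 27; 27 < 29  yes
8. F * C = 14 * 6 = 84  yes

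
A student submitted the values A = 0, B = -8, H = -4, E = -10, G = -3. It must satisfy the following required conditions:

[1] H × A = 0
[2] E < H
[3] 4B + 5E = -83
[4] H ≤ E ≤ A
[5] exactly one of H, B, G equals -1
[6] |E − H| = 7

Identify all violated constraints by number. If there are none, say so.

[1] H × A = -4 × 0 = 0 — holds.
[2] E = -10, H = -4; -10 < -4 — holds.
[3] 4B + 5E = 4(-8) + 5(-10) = -82, not -83 — does not hold.
[4] values -4, -10, 0; H = -4 is not ≤ E = -10 — does not hold.
[5] H=-4, B=-8, G=-3; 0 of them equal -1, not exactly one — does not hold.
[6] |-10 − (-4)| = 6, not 7 — does not hold.

Constraints 3, 4, 5, 6 do not hold.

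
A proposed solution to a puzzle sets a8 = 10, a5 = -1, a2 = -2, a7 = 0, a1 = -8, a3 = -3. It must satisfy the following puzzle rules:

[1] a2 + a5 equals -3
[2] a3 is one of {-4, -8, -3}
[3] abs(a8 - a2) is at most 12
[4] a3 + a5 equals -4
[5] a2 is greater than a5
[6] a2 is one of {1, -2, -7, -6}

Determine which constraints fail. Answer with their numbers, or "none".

Violated: 5.

[1] a2 + a5 = -2 + (-1) = -3  ✔
[2] a3 = -3 is in {-4, -8, -3}  ✔
[3] abs(10 - (-2)) = 12; 12 ≤ 12  ✔
[4] a3 + a5 = -3 + (-1) = -4  ✔
[5] a2 = -2, a5 = -1; -2 ≤ -1 (want >)  ✘
[6] a2 = -2 is in {1, -2, -7, -6}  ✔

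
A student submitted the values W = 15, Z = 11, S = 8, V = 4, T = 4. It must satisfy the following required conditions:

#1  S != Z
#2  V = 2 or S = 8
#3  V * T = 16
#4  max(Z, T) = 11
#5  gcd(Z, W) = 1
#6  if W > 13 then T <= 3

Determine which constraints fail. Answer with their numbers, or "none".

#1 S = 8, Z = 11; distinct  ✓
#2 V = 4 ≠ 2, but S = 8 = 8 (second disjunct)  ✓
#3 V * T = 4 * 4 = 16  ✓
#4 max(11, 4) = 11  ✓
#5 gcd(11, 15) = 1  ✓
#6 W = 15 > 13, so we need T ≤ 3; but T = 4 > 3  ✗

Constraint 6 does not hold.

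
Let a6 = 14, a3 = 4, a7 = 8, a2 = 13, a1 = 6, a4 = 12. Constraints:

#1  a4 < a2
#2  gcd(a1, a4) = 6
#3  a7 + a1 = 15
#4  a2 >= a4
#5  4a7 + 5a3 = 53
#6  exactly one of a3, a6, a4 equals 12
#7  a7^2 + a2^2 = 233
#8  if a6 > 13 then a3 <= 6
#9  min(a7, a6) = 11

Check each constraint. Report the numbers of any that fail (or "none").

#1 a4 = 12, a2 = 13; 12 < 13 — holds.
#2 gcd(6, 12) = 6 — holds.
#3 a7 + a1 = 8 + 6 = 14, not 15 — fails.
#4 a2 = 13, a4 = 12; 13 ≥ 12 — holds.
#5 4a7 + 5a3 = 4(8) + 5(4) = 52, not 53 — fails.
#6 a3=4, a6=14, a4=12; 1 of them equals 12 — holds.
#7 a7^2 + a2^2 = 8^2 + 13^2 = 64 + 169 = 233 — holds.
#8 a6 = 14 > 13, so we need a3 ≤ 6; a3 = 4 ≤ 6 — holds.
#9 min(8, 14) = 8, not 11 — fails.

Constraints 3, 5, 9 are violated.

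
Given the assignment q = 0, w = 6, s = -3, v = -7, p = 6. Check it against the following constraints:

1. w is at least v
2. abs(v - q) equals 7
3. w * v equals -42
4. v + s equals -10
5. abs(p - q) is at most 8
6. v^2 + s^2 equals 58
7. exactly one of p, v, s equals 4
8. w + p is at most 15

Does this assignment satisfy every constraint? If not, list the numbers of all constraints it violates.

1. w = 6, v = -7; 6 ≥ -7 — OK.
2. abs(-7 - 0) = 7 — OK.
3. w * v = 6 * (-7) = -42 — OK.
4. v + s = -7 + (-3) = -10 — OK.
5. abs(6 - 0) = 6; 6 ≤ 8 — OK.
6. v^2 + s^2 = (-7)^2 + (-3)^2 = 49 + 9 = 58 — OK.
7. p=6, v=-7, s=-3; 0 of them equal 4, not exactly one — violated.
8. w + p = 6 + 6 = 12; 12 ≤ 15 — OK.

The assignment fails constraint 7.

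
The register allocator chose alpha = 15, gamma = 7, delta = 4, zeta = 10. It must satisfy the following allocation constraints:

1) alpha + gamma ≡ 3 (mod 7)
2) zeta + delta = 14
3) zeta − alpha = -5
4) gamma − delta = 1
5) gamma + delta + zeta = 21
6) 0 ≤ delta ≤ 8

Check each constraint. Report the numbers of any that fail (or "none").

Constraints 1, 4 are violated.

1) alpha + gamma = 22; 22 mod 7 = 1, not 3 — fails.
2) zeta + delta = 10 + 4 = 14 — holds.
3) zeta − alpha = 10 − 15 = -5 — holds.
4) gamma − delta = 7 − 4 = 3, not 1 — fails.
5) gamma + delta + zeta = 7 + 4 + 10 = 21 — holds.
6) delta = 4 lies in [0, 8] — holds.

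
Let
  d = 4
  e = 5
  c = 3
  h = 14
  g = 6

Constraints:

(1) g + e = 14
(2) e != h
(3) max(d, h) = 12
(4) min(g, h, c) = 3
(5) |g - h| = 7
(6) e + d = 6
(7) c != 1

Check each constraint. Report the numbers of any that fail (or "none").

No — constraints 1, 3, 5, and 6 are not satisfied.

(1) g + e = 6 + 5 = 11, not 14 — fails.
(2) e = 5, h = 14; distinct — holds.
(3) max(4, 14) = 14, not 12 — fails.
(4) min(6, 14, 3) = 3 — holds.
(5) |6 - 14| = 8, not 7 — fails.
(6) e + d = 5 + 4 = 9, not 6 — fails.
(7) c = 3, and 3 ≠ 1 — holds.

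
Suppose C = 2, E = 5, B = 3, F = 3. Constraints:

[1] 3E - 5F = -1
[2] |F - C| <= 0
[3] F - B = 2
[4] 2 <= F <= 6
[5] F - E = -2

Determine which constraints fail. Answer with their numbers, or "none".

[1] 3E - 5F = 3(5) - 5(3) = 0, not -1  FAIL
[2] |3 - 2| = 1; 1 > 0, exceeds bound 0  FAIL
[3] F - B = 3 - 3 = 0, not 2  FAIL
[4] F = 3 lies in [2, 6]  OK
[5] F - E = 3 - 5 = -2  OK

No — constraints 1, 2, and 3 are not satisfied.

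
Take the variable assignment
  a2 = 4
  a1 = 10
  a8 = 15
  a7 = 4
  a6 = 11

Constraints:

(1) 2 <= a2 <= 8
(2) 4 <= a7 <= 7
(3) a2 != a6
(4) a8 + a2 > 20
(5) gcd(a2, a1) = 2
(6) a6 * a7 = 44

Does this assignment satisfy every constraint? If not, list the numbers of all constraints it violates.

(1) a2 = 4 lies in [2, 8] — satisfied.
(2) a7 = 4 lies in [4, 7] — satisfied.
(3) a2 = 4, a6 = 11; distinct — satisfied.
(4) a8 + a2 = 15 + 4 = 19; 19 ≤ 20, bound 20 not met — violated.
(5) gcd(4, 10) = 2 — satisfied.
(6) a6 * a7 = 11 * 4 = 44 — satisfied.

No — constraint 4 is not satisfied.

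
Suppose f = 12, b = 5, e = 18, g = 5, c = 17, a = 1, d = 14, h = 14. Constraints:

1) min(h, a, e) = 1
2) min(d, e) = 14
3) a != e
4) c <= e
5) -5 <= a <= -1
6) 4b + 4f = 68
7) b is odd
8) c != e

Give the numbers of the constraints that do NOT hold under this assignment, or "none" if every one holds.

1) min(14, 1, 18) = 1  true
2) min(14, 18) = 14  true
3) a = 1, e = 18; distinct  true
4) c = 17, e = 18; 17 ≤ 18  true
5) a = 1 is outside [-5, -1]  false
6) 4b + 4f = 4(5) + 4(12) = 68  true
7) b = 5 is odd  true
8) c = 17, e = 18; distinct  true

Constraint 5 does not hold.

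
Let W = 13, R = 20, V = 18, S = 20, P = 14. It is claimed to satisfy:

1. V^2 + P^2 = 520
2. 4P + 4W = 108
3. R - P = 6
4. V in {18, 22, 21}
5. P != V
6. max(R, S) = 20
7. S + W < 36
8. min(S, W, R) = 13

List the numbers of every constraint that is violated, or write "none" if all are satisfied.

The assignment satisfies every constraint.

1. V^2 + P^2 = 18^2 + 14^2 = 324 + 196 = 520 — OK.
2. 4P + 4W = 4(14) + 4(13) = 108 — OK.
3. R - P = 20 - 14 = 6 — OK.
4. V = 18 is in {18, 22, 21} — OK.
5. P = 14, V = 18; distinct — OK.
6. max(20, 20) = 20 — OK.
7. S + W = 20 + 13 = 33; 33 < 36 — OK.
8. min(20, 13, 20) = 13 — OK.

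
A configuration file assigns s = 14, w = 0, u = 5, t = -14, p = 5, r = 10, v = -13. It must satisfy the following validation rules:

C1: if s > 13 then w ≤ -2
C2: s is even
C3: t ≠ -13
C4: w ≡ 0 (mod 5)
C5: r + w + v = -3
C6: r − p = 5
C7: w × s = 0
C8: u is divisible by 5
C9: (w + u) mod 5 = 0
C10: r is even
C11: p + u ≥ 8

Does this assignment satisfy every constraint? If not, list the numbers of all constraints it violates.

Violated: 1.

C1: s = 14 > 13, so we need w ≤ -2; but w = 0 > -2  ✗
C2: s = 14 is even  ✓
C3: t = -14, and -14 ≠ -13  ✓
C4: 0 mod 5 = 0  ✓
C5: r + w + v = 10 + 0 + (-13) = -3  ✓
C6: r − p = 10 − 5 = 5  ✓
C7: w × s = 0 × 14 = 0  ✓
C8: 5 / 5 = 1, so 5 divides 5  ✓
C9: w + u = 5; 5 mod 5 = 0  ✓
C10: r = 10 is even  ✓
C11: p + u = 5 + 5 = 10; 10 ≥ 8  ✓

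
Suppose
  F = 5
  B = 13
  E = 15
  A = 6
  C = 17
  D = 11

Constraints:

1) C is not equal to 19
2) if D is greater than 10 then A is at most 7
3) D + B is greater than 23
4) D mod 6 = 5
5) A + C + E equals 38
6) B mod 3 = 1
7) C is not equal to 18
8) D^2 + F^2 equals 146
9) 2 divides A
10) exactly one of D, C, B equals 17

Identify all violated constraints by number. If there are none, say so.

All constraints are satisfied.

1) C = 17, and 17 ≠ 19 — holds.
2) D = 11 > 10, so we need A ≤ 7; A = 6 ≤ 7 — holds.
3) D + B = 11 + 13 = 24; 24 > 23 — holds.
4) 11 mod 6 = 5 — holds.
5) A + C + E = 6 + 17 + 15 = 38 — holds.
6) 13 mod 3 = 1 — holds.
7) C = 17, and 17 ≠ 18 — holds.
8) D^2 + F^2 = 11^2 + 5^2 = 121 + 25 = 146 — holds.
9) 6 / 2 = 3, so 2 divides 6 — holds.
10) D=11, C=17, B=13; 1 of them equals 17 — holds.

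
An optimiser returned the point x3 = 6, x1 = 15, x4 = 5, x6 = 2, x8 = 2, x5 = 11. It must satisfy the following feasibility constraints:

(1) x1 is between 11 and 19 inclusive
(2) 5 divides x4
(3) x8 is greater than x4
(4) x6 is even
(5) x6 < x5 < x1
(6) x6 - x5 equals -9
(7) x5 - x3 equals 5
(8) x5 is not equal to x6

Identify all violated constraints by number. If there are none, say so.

No — constraint 3 is not satisfied.

(1) x1 = 15 lies in [11, 19] — OK.
(2) 5 / 5 = 1, so 5 divides 5 — OK.
(3) x8 = 2, x4 = 5; 2 ≤ 5 (want >) — violated.
(4) x6 = 2 is even — OK.
(5) values 2 < 11 < 15 — OK.
(6) x6 - x5 = 2 - 11 = -9 — OK.
(7) x5 - x3 = 11 - 6 = 5 — OK.
(8) x5 = 11, x6 = 2; distinct — OK.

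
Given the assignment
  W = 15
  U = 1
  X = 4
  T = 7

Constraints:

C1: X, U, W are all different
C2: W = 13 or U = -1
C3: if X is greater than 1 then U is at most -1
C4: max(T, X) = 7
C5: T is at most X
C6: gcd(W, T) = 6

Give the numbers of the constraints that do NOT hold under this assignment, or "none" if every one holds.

C1: values 4, 1, 15 are pairwise distinct  yes
C2: W = 15 ≠ 13 and U = 1 ≠ -1; both disjuncts false  no
C3: X = 4 > 1, so we need U ≤ -1; but U = 1 > -1  no
C4: max(7, 4) = 7  yes
C5: T = 7, X = 4; 7 > 4 (want ≤)  no
C6: gcd(15, 7) = 1, not 6  no

No — constraints 2, 3, 5, 6 are not satisfied.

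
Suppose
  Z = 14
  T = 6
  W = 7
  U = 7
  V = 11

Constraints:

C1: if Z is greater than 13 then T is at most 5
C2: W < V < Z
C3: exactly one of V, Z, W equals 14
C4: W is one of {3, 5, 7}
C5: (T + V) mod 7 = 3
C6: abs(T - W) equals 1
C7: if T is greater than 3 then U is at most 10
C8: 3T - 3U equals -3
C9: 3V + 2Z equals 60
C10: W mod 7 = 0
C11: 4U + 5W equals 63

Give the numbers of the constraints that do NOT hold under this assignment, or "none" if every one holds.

Constraints 1 and 9 do not hold.

C1: Z = 14 > 13, so we need T ≤ 5; but T = 6 > 5  ✘
C2: values 7 < 11 < 14  ✔
C3: V=11, Z=14, W=7; 1 of them equals 14  ✔
C4: W = 7 is in {3, 5, 7}  ✔
C5: T + V = 17; 17 mod 7 = 3  ✔
C6: abs(6 - 7) = 1  ✔
C7: T = 6 > 3, so we need U ≤ 10; U = 7 ≤ 10  ✔
C8: 3T - 3U = 3(6) - 3(7) = -3  ✔
C9: 3V + 2Z = 3(11) + 2(14) = 61, not 60  ✘
C10: 7 mod 7 = 0  ✔
C11: 4U + 5W = 4(7) + 5(7) = 63  ✔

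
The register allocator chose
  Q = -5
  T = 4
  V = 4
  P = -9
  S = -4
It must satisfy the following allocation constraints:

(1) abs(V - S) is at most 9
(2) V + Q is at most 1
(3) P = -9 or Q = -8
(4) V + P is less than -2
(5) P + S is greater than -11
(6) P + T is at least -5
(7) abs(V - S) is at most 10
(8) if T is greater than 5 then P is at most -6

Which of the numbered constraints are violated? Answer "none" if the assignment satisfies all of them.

(1) abs(4 - (-4)) = 8; 8 ≤ 9 — OK.
(2) V + Q = 4 + (-5) = -1; -1 ≤ 1 — OK.
(3) P = -9 = -9 (first disjunct) — OK.
(4) V + P = 4 + (-9) = -5; -5 < -2 — OK.
(5) P + S = -9 + (-4) = -13; -13 ≤ -11, bound -11 not met — violated.
(6) P + T = -9 + 4 = -5; -5 ≥ -5 — OK.
(7) abs(4 - (-4)) = 8; 8 ≤ 10 — OK.
(8) T = 4, not > 5; antecedent false, conditional vacuously true — OK.

Violated: 5.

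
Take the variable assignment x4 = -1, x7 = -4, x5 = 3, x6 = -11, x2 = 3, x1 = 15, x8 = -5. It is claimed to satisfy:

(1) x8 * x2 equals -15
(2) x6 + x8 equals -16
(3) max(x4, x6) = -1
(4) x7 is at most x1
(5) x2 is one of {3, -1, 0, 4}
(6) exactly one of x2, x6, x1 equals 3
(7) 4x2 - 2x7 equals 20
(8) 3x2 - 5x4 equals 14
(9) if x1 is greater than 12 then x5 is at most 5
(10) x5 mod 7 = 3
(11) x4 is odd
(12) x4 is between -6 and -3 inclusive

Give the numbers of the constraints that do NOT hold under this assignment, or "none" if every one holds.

(1) x8 * x2 = -5 * 3 = -15  true
(2) x6 + x8 = -11 + (-5) = -16  true
(3) max(-1, -11) = -1  true
(4) x7 = -4, x1 = 15; -4 ≤ 15  true
(5) x2 = 3 is in {3, -1, 0, 4}  true
(6) x2=3, x6=-11, x1=15; 1 of them equals 3  true
(7) 4x2 - 2x7 = 4(3) - 2(-4) = 20  true
(8) 3x2 - 5x4 = 3(3) - 5(-1) = 14  true
(9) x1 = 15 > 12, so we need x5 ≤ 5; x5 = 3 ≤ 5  true
(10) 3 mod 7 = 3  true
(11) x4 = -1 is odd  true
(12) x4 = -1 is outside [-6, -3]  false

The assignment fails constraint 12.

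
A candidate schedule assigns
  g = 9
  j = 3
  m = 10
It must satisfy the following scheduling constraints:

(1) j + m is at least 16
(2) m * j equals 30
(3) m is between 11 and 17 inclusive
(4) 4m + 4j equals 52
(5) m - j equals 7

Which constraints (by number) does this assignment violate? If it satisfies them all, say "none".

Violated: 1 and 3.

(1) j + m = 3 + 10 = 13; 13 < 16, bound 16 not met  ✘
(2) m * j = 10 * 3 = 30  ✔
(3) m = 10 is outside [11, 17]  ✘
(4) 4m + 4j = 4(10) + 4(3) = 52  ✔
(5) m - j = 10 - 3 = 7  ✔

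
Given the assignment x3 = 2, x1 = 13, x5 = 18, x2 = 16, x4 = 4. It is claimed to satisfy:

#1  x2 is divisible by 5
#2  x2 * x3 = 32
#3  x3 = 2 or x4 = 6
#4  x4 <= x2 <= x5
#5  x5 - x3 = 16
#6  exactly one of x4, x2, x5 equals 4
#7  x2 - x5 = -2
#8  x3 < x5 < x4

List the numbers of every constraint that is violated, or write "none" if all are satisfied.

#1 16 = 5*3 + 1, so 5 does not divide 16  ✗
#2 x2 * x3 = 16 * 2 = 32  ✓
#3 x3 = 2 = 2 (first disjunct)  ✓
#4 values 4 <= 16 <= 18  ✓
#5 x5 - x3 = 18 - 2 = 16  ✓
#6 x4=4, x2=16, x5=18; 1 of them equals 4  ✓
#7 x2 - x5 = 16 - 18 = -2  ✓
#8 values 2, 18, 4; x5 = 18 is not < x4 = 4  ✗

Constraints 1, 8 are violated.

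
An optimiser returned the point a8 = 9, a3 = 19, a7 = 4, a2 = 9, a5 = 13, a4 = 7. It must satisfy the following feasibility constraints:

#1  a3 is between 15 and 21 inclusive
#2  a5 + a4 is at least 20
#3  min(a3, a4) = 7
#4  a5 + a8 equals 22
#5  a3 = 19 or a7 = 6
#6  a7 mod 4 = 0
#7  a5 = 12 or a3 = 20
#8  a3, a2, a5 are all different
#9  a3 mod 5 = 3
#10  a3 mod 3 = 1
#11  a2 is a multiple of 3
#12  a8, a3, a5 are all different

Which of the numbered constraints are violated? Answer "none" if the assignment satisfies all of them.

#1 a3 = 19 lies in [15, 21] — satisfied.
#2 a5 + a4 = 13 + 7 = 20; 20 ≥ 20 — satisfied.
#3 min(19, 7) = 7 — satisfied.
#4 a5 + a8 = 13 + 9 = 22 — satisfied.
#5 a3 = 19 = 19 (first disjunct) — satisfied.
#6 4 mod 4 = 0 — satisfied.
#7 a5 = 13 ≠ 12 and a3 = 19 ≠ 20; both disjuncts false — violated.
#8 values 19, 9, 13 are pairwise distinct — satisfied.
#9 19 mod 5 = 4, not 3 — violated.
#10 19 mod 3 = 1 — satisfied.
#11 9 / 3 = 3, so 3 divides 9 — satisfied.
#12 values 9, 19, 13 are pairwise distinct — satisfied.

Violated: 7 and 9.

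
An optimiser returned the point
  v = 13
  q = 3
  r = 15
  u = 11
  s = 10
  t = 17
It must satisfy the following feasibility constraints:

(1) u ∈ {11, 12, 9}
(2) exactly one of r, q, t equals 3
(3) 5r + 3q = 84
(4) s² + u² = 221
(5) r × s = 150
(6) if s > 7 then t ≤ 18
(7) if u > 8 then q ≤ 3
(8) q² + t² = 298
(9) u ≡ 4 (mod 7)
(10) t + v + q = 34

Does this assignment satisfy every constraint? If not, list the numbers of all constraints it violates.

(1) u = 11 is in {11, 12, 9}  true
(2) r=15, q=3, t=17; 1 of them equals 3  true
(3) 5r + 3q = 5(15) + 3(3) = 84  true
(4) s² + u² = 10² + 11² = 100 + 121 = 221  true
(5) r × s = 15 × 10 = 150  true
(6) s = 10 > 7, so we need t ≤ 18; t = 17 ≤ 18  true
(7) u = 11 > 8, so we need q ≤ 3; q = 3 ≤ 3  true
(8) q² + t² = 3² + 17² = 9 + 289 = 298  true
(9) 11 mod 7 = 4  true
(10) t + v + q = 17 + 13 + 3 = 33, not 34  false

Violated: 10.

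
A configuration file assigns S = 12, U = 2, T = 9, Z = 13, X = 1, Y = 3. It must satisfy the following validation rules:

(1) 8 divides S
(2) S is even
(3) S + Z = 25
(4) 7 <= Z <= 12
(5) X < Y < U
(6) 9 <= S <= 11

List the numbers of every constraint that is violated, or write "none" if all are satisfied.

(1) 12 = 8*1 + 4, so 8 does not divide 12  no
(2) S = 12 is even  yes
(3) S + Z = 12 + 13 = 25  yes
(4) Z = 13 is outside [7, 12]  no
(5) values 1, 3, 2; Y = 3 is not < U = 2  no
(6) S = 12 is outside [9, 11]  no

Constraints 1, 4, 5, and 6 do not hold.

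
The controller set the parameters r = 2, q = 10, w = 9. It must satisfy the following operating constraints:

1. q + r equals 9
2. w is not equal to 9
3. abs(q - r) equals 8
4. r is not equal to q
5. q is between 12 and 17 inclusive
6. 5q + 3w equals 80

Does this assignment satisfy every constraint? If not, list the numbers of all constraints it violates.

Violated: 1, 2, 5, and 6.

1. q + r = 10 + 2 = 12, not 9  FAIL
2. w = 9, but 9 is required to differ  FAIL
3. abs(10 - 2) = 8  OK
4. r = 2, q = 10; distinct  OK
5. q = 10 is outside [12, 17]  FAIL
6. 5q + 3w = 5(10) + 3(9) = 77, not 80  FAIL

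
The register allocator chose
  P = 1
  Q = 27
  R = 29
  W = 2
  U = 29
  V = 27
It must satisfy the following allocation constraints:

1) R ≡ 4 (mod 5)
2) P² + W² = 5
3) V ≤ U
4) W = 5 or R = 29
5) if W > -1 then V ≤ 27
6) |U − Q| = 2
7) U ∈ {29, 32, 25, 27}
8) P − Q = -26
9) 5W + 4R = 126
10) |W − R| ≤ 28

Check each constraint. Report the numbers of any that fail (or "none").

Yes — all constraints hold.

1) 29 mod 5 = 4 — holds.
2) P² + W² = 1² + 2² = 1 + 4 = 5 — holds.
3) V = 27, U = 29; 27 ≤ 29 — holds.
4) W = 2 ≠ 5, but R = 29 = 29 (second disjunct) — holds.
5) W = 2 > -1, so we need V ≤ 27; V = 27 ≤ 27 — holds.
6) |29 − 27| = 2 — holds.
7) U = 29 is in {29, 32, 25, 27} — holds.
8) P − Q = 1 − 27 = -26 — holds.
9) 5W + 4R = 5(2) + 4(29) = 126 — holds.
10) |2 − 29| = 27; 27 ≤ 28 — holds.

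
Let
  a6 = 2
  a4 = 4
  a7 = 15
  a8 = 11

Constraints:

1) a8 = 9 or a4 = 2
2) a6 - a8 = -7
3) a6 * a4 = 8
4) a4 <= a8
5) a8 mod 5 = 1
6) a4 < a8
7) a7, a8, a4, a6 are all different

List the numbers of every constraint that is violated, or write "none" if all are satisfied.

1) a8 = 11 ≠ 9 and a4 = 4 ≠ 2; both disjuncts false — violated.
2) a6 - a8 = 2 - 11 = -9, not -7 — violated.
3) a6 * a4 = 2 * 4 = 8 — satisfied.
4) a4 = 4, a8 = 11; 4 ≤ 11 — satisfied.
5) 11 mod 5 = 1 — satisfied.
6) a4 = 4, a8 = 11; 4 < 11 — satisfied.
7) values 15, 11, 4, 2 are pairwise distinct — satisfied.

Constraints 1, 2 are violated.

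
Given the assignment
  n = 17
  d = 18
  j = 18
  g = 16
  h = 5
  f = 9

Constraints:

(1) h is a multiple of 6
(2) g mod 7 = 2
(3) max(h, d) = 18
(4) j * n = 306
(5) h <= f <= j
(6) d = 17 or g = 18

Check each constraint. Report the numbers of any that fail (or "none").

Violated: 1 and 6.

(1) 5 = 6*0 + 5, so 6 does not divide 5 — fails.
(2) 16 mod 7 = 2 — holds.
(3) max(5, 18) = 18 — holds.
(4) j * n = 18 * 17 = 306 — holds.
(5) values 5 <= 9 <= 18 — holds.
(6) d = 18 ≠ 17 and g = 16 ≠ 18; both disjuncts false — fails.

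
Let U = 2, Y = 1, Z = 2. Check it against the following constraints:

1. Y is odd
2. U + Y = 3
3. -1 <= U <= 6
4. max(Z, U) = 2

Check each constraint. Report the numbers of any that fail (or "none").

1. Y = 1 is odd — holds.
2. U + Y = 2 + 1 = 3 — holds.
3. U = 2 lies in [-1, 6] — holds.
4. max(2, 2) = 2 — holds.

No violations.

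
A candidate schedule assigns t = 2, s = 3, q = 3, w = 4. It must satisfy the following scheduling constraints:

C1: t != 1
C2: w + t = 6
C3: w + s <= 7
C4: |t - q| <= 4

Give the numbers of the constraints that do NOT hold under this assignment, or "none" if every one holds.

C1: t = 2, and 2 ≠ 1 — holds.
C2: w + t = 4 + 2 = 6 — holds.
C3: w + s = 4 + 3 = 7; 7 ≤ 7 — holds.
C4: |2 - 3| = 1; 1 ≤ 4 — holds.

Yes — all constraints hold.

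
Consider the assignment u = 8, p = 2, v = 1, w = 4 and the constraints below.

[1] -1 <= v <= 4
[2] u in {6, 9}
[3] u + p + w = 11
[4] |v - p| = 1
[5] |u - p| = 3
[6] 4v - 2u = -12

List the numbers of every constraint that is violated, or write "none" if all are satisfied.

[1] v = 1 lies in [-1, 4] — holds.
[2] u = 8 is not in {6, 9} — does not hold.
[3] u + p + w = 8 + 2 + 4 = 14, not 11 — does not hold.
[4] |1 - 2| = 1 — holds.
[5] |8 - 2| = 6, not 3 — does not hold.
[6] 4v - 2u = 4(1) - 2(8) = -12 — holds.

Constraints 2, 3, 5 are violated.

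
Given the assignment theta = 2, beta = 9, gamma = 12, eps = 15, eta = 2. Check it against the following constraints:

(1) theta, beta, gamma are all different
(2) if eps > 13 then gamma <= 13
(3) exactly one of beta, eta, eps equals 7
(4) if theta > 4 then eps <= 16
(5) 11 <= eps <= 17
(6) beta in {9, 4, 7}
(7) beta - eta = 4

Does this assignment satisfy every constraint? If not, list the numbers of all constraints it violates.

Constraints 3 and 7 are violated.

(1) values 2, 9, 12 are pairwise distinct — satisfied.
(2) eps = 15 > 13, so we need gamma ≤ 13; gamma = 12 ≤ 13 — satisfied.
(3) beta=9, eta=2, eps=15; 0 of them equal 7, not exactly one — violated.
(4) theta = 2, not > 4; antecedent false, conditional vacuously true — satisfied.
(5) eps = 15 lies in [11, 17] — satisfied.
(6) beta = 9 is in {9, 4, 7} — satisfied.
(7) beta - eta = 9 - 2 = 7, not 4 — violated.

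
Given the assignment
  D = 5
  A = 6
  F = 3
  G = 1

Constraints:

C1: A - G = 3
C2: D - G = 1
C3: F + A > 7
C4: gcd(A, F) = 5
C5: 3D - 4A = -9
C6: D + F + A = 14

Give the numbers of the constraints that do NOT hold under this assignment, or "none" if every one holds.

C1: A - G = 6 - 1 = 5, not 3 — violated.
C2: D - G = 5 - 1 = 4, not 1 — violated.
C3: F + A = 3 + 6 = 9; 9 > 7 — OK.
C4: gcd(6, 3) = 3, not 5 — violated.
C5: 3D - 4A = 3(5) - 4(6) = -9 — OK.
C6: D + F + A = 5 + 3 + 6 = 14 — OK.

No — constraints 1, 2, and 4 are not satisfied.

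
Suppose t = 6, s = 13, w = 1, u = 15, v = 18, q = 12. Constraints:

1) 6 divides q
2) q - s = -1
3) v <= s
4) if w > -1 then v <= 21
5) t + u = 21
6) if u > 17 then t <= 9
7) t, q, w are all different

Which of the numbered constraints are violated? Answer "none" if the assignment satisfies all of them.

1) 12 / 6 = 2, so 6 divides 12  yes
2) q - s = 12 - 13 = -1  yes
3) v = 18, s = 13; 18 > 13 (want ≤)  no
4) w = 1 > -1, so we need v ≤ 21; v = 18 ≤ 21  yes
5) t + u = 6 + 15 = 21  yes
6) u = 15, not > 17; antecedent false, conditional vacuously true  yes
7) values 6, 12, 1 are pairwise distinct  yes

The assignment fails constraint 3.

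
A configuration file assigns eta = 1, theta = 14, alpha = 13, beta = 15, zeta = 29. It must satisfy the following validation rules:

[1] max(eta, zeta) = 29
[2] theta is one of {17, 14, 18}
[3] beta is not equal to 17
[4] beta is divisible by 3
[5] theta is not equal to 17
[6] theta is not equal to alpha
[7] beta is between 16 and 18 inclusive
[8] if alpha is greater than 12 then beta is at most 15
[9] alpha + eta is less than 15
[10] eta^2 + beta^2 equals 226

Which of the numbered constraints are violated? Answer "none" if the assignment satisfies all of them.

[1] max(1, 29) = 29  ✔
[2] theta = 14 is in {17, 14, 18}  ✔
[3] beta = 15, and 15 ≠ 17  ✔
[4] 15 / 3 = 5, so 3 divides 15  ✔
[5] theta = 14, and 14 ≠ 17  ✔
[6] theta = 14, alpha = 13; distinct  ✔
[7] beta = 15 is outside [16, 18]  ✘
[8] alpha = 13 > 12, so we need beta ≤ 15; beta = 15 ≤ 15  ✔
[9] alpha + eta = 13 + 1 = 14; 14 < 15  ✔
[10] eta^2 + beta^2 = 1^2 + 15^2 = 1 + 225 = 226  ✔

Constraint 7 is violated.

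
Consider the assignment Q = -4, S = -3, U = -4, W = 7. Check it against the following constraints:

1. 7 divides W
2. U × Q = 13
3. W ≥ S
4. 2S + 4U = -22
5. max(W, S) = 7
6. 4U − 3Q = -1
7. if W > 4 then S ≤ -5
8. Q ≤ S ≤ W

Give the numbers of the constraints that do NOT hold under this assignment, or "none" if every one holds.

1. 7 / 7 = 1, so 7 divides 7 — OK.
2. U × Q = -4 × (-4) = 16, not 13 — violated.
3. W = 7, S = -3; 7 ≥ -3 — OK.
4. 2S + 4U = 2(-3) + 4(-4) = -22 — OK.
5. max(7, -3) = 7 — OK.
6. 4U − 3Q = 4(-4) − 3(-4) = -4, not -1 — violated.
7. W = 7 > 4, so we need S ≤ -5; but S = -3 > -5 — violated.
8. values -4 ≤ -3 ≤ 7 — OK.

Violated: 2, 6, 7.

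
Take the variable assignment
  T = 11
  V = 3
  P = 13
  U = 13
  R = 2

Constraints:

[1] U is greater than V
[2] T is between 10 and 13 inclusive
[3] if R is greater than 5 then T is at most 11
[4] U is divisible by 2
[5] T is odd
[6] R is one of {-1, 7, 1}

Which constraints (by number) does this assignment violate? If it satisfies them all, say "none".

Constraints 4 and 6 do not hold.

[1] U = 13, V = 3; 13 > 3  true
[2] T = 11 lies in [10, 13]  true
[3] R = 2, not > 5; antecedent false, conditional vacuously true  true
[4] 13 = 2*6 + 1, so 2 does not divide 13  false
[5] T = 11 is odd  true
[6] R = 2 is not in {-1, 7, 1}  false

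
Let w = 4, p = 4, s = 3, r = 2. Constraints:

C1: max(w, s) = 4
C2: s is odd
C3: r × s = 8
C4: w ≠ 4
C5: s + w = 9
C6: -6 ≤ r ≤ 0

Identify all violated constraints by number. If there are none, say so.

No — constraints 3, 4, 5, and 6 are not satisfied.

C1: max(4, 3) = 4  yes
C2: s = 3 is odd  yes
C3: r × s = 2 × 3 = 6, not 8  no
C4: w = 4, but 4 is required to differ  no
C5: s + w = 3 + 4 = 7, not 9  no
C6: r = 2 is outside [-6, 0]  no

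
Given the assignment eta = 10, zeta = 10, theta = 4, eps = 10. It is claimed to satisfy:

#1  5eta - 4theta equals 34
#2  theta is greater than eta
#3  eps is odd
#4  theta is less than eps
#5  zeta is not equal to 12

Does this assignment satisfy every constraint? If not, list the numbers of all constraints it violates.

Violated: 2, 3.

#1 5eta - 4theta = 5(10) - 4(4) = 34 — holds.
#2 theta = 4, eta = 10; 4 ≤ 10 (want >) — does not hold.
#3 eps = 10 is even — does not hold.
#4 theta = 4, eps = 10; 4 < 10 — holds.
#5 zeta = 10, and 10 ≠ 12 — holds.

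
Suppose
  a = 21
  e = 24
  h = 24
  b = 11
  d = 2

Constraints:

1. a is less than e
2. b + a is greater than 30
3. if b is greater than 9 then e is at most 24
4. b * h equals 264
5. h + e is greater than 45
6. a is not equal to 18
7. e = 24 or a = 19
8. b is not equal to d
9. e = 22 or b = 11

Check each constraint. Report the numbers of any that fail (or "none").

1. a = 21, e = 24; 21 < 24  OK
2. b + a = 11 + 21 = 32; 32 > 30  OK
3. b = 11 > 9, so we need e ≤ 24; e = 24 ≤ 24  OK
4. b * h = 11 * 24 = 264  OK
5. h + e = 24 + 24 = 48; 48 > 45  OK
6. a = 21, and 21 ≠ 18  OK
7. e = 24 = 24 (first disjunct)  OK
8. b = 11, d = 2; distinct  OK
9. e = 24 ≠ 22, but b = 11 = 11 (second disjunct)  OK

None — every constraint holds.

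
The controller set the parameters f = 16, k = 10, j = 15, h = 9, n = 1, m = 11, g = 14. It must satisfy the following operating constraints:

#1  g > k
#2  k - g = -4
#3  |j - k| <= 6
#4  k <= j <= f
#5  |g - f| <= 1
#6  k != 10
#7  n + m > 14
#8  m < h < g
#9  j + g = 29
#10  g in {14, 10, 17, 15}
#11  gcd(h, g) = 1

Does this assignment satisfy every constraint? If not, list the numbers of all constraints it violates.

Constraints 5, 6, 7, 8 do not hold.

#1 g = 14, k = 10; 14 > 10 — holds.
#2 k - g = 10 - 14 = -4 — holds.
#3 |15 - 10| = 5; 5 ≤ 6 — holds.
#4 values 10 <= 15 <= 16 — holds.
#5 |14 - 16| = 2; 2 > 1, exceeds bound 1 — fails.
#6 k = 10, but 10 is required to differ — fails.
#7 n + m = 1 + 11 = 12; 12 ≤ 14, bound 14 not met — fails.
#8 values 11, 9, 14; m = 11 is not < h = 9 — fails.
#9 j + g = 15 + 14 = 29 — holds.
#10 g = 14 is in {14, 10, 17, 15} — holds.
#11 gcd(9, 14) = 1 — holds.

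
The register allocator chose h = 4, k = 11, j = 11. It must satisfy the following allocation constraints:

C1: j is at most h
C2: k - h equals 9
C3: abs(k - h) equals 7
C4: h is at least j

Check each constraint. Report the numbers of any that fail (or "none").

C1: j = 11, h = 4; 11 > 4 (want ≤) — violated.
C2: k - h = 11 - 4 = 7, not 9 — violated.
C3: abs(11 - 4) = 7 — OK.
C4: h = 4, j = 11; 4 < 11 (want ≥) — violated.

Violated: 1, 2, 4.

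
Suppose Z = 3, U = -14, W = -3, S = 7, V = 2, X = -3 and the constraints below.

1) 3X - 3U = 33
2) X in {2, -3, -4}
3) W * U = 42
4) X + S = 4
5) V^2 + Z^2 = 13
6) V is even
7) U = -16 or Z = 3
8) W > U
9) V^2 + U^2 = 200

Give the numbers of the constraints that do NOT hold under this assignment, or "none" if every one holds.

Yes — all constraints hold.

1) 3X - 3U = 3(-3) - 3(-14) = 33 — satisfied.
2) X = -3 is in {2, -3, -4} — satisfied.
3) W * U = -3 * (-14) = 42 — satisfied.
4) X + S = -3 + 7 = 4 — satisfied.
5) V^2 + Z^2 = 2^2 + 3^2 = 4 + 9 = 13 — satisfied.
6) V = 2 is even — satisfied.
7) U = -14 ≠ -16, but Z = 3 = 3 (second disjunct) — satisfied.
8) W = -3, U = -14; -3 > -14 — satisfied.
9) V^2 + U^2 = 2^2 + (-14)^2 = 4 + 196 = 200 — satisfied.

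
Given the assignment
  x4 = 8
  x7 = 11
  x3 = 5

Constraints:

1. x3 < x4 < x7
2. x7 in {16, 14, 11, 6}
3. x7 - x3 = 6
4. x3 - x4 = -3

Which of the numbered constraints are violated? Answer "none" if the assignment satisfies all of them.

No violations.

1. values 5 < 8 < 11  holds
2. x7 = 11 is in {16, 14, 11, 6}  holds
3. x7 - x3 = 11 - 5 = 6  holds
4. x3 - x4 = 5 - 8 = -3  holds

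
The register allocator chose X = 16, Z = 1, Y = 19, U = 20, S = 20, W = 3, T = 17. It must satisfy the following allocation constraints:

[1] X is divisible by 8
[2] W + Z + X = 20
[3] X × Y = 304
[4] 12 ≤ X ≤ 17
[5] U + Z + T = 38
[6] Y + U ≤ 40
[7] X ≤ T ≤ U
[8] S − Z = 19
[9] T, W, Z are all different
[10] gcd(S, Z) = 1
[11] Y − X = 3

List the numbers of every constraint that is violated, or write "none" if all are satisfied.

Yes — all constraints hold.

[1] 16 / 8 = 2, so 8 divides 16 — satisfied.
[2] W + Z + X = 3 + 1 + 16 = 20 — satisfied.
[3] X × Y = 16 × 19 = 304 — satisfied.
[4] X = 16 lies in [12, 17] — satisfied.
[5] U + Z + T = 20 + 1 + 17 = 38 — satisfied.
[6] Y + U = 19 + 20 = 39; 39 ≤ 40 — satisfied.
[7] values 16 ≤ 17 ≤ 20 — satisfied.
[8] S − Z = 20 − 1 = 19 — satisfied.
[9] values 17, 3, 1 are pairwise distinct — satisfied.
[10] gcd(20, 1) = 1 — satisfied.
[11] Y − X = 19 − 16 = 3 — satisfied.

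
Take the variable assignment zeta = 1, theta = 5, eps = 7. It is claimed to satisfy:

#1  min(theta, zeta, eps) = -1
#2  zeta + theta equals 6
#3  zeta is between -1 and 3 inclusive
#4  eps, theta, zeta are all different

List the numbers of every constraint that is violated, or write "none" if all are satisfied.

The assignment fails constraint 1.

#1 min(5, 1, 7) = 1, not -1 — violated.
#2 zeta + theta = 1 + 5 = 6 — OK.
#3 zeta = 1 lies in [-1, 3] — OK.
#4 values 7, 5, 1 are pairwise distinct — OK.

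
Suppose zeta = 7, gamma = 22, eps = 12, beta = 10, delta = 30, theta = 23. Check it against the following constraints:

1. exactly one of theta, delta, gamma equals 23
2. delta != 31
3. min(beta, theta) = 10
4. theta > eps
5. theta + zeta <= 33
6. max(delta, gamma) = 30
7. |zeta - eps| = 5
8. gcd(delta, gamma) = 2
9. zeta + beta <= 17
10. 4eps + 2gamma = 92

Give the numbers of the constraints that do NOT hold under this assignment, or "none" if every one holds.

All constraints are satisfied.

1. theta=23, delta=30, gamma=22; 1 of them equals 23 — holds.
2. delta = 30, and 30 ≠ 31 — holds.
3. min(10, 23) = 10 — holds.
4. theta = 23, eps = 12; 23 > 12 — holds.
5. theta + zeta = 23 + 7 = 30; 30 ≤ 33 — holds.
6. max(30, 22) = 30 — holds.
7. |7 - 12| = 5 — holds.
8. gcd(30, 22) = 2 — holds.
9. zeta + beta = 7 + 10 = 17; 17 ≤ 17 — holds.
10. 4eps + 2gamma = 4(12) + 2(22) = 92 — holds.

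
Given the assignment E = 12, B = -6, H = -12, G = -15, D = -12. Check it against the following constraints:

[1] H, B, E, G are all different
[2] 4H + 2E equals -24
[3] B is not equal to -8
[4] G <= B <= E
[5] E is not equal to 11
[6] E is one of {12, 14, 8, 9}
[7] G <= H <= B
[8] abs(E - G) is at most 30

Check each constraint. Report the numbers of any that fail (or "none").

None — every constraint holds.

[1] values -12, -6, 12, -15 are pairwise distinct — holds.
[2] 4H + 2E = 4(-12) + 2(12) = -24 — holds.
[3] B = -6, and -6 ≠ -8 — holds.
[4] values -15 <= -6 <= 12 — holds.
[5] E = 12, and 12 ≠ 11 — holds.
[6] E = 12 is in {12, 14, 8, 9} — holds.
[7] values -15 <= -12 <= -6 — holds.
[8] abs(12 - (-15)) = 27; 27 ≤ 30 — holds.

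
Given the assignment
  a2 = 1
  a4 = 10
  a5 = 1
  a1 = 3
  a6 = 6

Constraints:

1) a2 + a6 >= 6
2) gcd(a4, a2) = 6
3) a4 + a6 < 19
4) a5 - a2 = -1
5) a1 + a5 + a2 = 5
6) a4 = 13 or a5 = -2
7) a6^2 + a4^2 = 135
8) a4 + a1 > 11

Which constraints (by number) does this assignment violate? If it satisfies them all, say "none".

The assignment fails constraints 2, 4, 6, and 7.

1) a2 + a6 = 1 + 6 = 7; 7 ≥ 6 — holds.
2) gcd(10, 1) = 1, not 6 — does not hold.
3) a4 + a6 = 10 + 6 = 16; 16 < 19 — holds.
4) a5 - a2 = 1 - 1 = 0, not -1 — does not hold.
5) a1 + a5 + a2 = 3 + 1 + 1 = 5 — holds.
6) a4 = 10 ≠ 13 and a5 = 1 ≠ -2; both disjuncts false — does not hold.
7) a6^2 + a4^2 = 6^2 + 10^2 = 36 + 100 = 136, not 135 — does not hold.
8) a4 + a1 = 10 + 3 = 13; 13 > 11 — holds.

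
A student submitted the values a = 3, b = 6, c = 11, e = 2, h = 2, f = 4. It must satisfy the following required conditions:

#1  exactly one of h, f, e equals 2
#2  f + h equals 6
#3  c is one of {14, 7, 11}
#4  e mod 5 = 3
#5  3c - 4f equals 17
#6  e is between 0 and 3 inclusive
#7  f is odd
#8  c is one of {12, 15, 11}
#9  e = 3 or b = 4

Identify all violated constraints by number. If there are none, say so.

#1 h=2, f=4, e=2; 2 of them equal 2, not exactly one — fails.
#2 f + h = 4 + 2 = 6 — holds.
#3 c = 11 is in {14, 7, 11} — holds.
#4 2 mod 5 = 2, not 3 — fails.
#5 3c - 4f = 3(11) - 4(4) = 17 — holds.
#6 e = 2 lies in [0, 3] — holds.
#7 f = 4 is even — fails.
#8 c = 11 is in {12, 15, 11} — holds.
#9 e = 2 ≠ 3 and b = 6 ≠ 4; both disjuncts false — fails.

Constraints 1, 4, 7, and 9 do not hold.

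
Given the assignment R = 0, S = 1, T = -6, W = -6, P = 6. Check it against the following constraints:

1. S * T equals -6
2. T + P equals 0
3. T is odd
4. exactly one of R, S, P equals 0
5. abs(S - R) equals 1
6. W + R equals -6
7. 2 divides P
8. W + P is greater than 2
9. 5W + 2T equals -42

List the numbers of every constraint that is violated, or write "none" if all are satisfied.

Constraints 3, 8 do not hold.

1. S * T = 1 * (-6) = -6  ✓
2. T + P = -6 + 6 = 0  ✓
3. T = -6 is even  ✗
4. R=0, S=1, P=6; 1 of them equals 0  ✓
5. abs(1 - 0) = 1  ✓
6. W + R = -6 + 0 = -6  ✓
7. 6 / 2 = 3, so 2 divides 6  ✓
8. W + P = -6 + 6 = 0; 0 ≤ 2, bound 2 not met  ✗
9. 5W + 2T = 5(-6) + 2(-6) = -42  ✓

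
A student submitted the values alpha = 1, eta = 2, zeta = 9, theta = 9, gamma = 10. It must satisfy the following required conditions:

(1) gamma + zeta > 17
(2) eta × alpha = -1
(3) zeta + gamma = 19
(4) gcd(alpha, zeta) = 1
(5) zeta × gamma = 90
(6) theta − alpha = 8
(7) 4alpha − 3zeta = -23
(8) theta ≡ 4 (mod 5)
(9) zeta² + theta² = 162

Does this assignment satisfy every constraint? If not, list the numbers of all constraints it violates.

(1) gamma + zeta = 10 + 9 = 19; 19 > 17  yes
(2) eta × alpha = 2 × 1 = 2, not -1  no
(3) zeta + gamma = 9 + 10 = 19  yes
(4) gcd(1, 9) = 1  yes
(5) zeta × gamma = 9 × 10 = 90  yes
(6) theta − alpha = 9 − 1 = 8  yes
(7) 4alpha − 3zeta = 4(1) − 3(9) = -23  yes
(8) 9 mod 5 = 4  yes
(9) zeta² + theta² = 9² + 9² = 81 + 81 = 162  yes

Constraint 2 does not hold.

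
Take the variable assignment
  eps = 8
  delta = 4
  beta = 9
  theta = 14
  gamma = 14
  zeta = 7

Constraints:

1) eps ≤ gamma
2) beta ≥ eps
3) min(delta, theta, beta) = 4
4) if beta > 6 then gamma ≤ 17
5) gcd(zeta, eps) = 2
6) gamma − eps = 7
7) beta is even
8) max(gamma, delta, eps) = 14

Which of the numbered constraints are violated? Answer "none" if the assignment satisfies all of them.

The assignment fails constraints 5, 6, and 7.

1) eps = 8, gamma = 14; 8 ≤ 14 — holds.
2) beta = 9, eps = 8; 9 ≥ 8 — holds.
3) min(4, 14, 9) = 4 — holds.
4) beta = 9 > 6, so we need gamma ≤ 17; gamma = 14 ≤ 17 — holds.
5) gcd(7, 8) = 1, not 2 — does not hold.
6) gamma − eps = 14 − 8 = 6, not 7 — does not hold.
7) beta = 9 is odd — does not hold.
8) max(14, 4, 8) = 14 — holds.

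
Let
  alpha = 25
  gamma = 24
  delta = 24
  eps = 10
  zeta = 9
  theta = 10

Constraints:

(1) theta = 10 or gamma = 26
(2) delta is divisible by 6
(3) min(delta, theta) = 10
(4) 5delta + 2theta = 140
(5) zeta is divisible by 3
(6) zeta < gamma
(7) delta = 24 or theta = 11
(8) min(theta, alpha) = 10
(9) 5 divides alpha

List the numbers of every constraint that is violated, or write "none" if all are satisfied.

The assignment satisfies every constraint.

(1) theta = 10 = 10 (first disjunct)  ✓
(2) 24 / 6 = 4, so 6 divides 24  ✓
(3) min(24, 10) = 10  ✓
(4) 5delta + 2theta = 5(24) + 2(10) = 140  ✓
(5) 9 / 3 = 3, so 3 divides 9  ✓
(6) zeta = 9, gamma = 24; 9 < 24  ✓
(7) delta = 24 = 24 (first disjunct)  ✓
(8) min(10, 25) = 10  ✓
(9) 25 / 5 = 5, so 5 divides 25  ✓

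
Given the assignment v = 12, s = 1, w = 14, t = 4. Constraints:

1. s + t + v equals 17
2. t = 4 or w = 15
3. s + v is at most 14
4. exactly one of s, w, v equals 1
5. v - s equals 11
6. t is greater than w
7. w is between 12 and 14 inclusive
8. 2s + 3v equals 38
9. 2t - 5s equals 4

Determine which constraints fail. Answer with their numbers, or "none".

1. s + t + v = 1 + 4 + 12 = 17  true
2. t = 4 = 4 (first disjunct)  true
3. s + v = 1 + 12 = 13; 13 ≤ 14  true
4. s=1, w=14, v=12; 1 of them equals 1  true
5. v - s = 12 - 1 = 11  true
6. t = 4, w = 14; 4 ≤ 14 (want >)  false
7. w = 14 lies in [12, 14]  true
8. 2s + 3v = 2(1) + 3(12) = 38  true
9. 2t - 5s = 2(4) - 5(1) = 3, not 4  false

No — constraints 6 and 9 are not satisfied.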